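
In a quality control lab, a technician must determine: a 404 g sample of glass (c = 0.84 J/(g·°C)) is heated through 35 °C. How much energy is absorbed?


q = mcΔT = 404 × 0.84 × 35
= 11877.60 J

11877.60 J


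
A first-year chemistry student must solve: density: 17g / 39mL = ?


ρ = mass/volume
= 17/39
= 0.436 g/mL

0.436 g/mL


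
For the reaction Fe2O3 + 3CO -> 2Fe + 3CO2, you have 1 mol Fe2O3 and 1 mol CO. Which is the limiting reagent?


Mole ratio available / coefficient:
  Fe2O3: 1/1 = 1.000
  CO: 1/3 = 0.333
Smaller ratio is limiting.

CO


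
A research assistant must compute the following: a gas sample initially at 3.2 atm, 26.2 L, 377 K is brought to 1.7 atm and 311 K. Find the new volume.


P1V1/T1 = P2V2/T2
V2 = P1V1T2/(T1P2)
= 3.2×26.2×311/(377×1.7)
= 40.684 L

40.684 L


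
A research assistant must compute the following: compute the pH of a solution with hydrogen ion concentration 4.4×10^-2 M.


pH = -log10([H+]) = -log10(4.4×10^-2)
= 2 - log10(4.4)
= 2 - 0.64
= 1.36

1.36


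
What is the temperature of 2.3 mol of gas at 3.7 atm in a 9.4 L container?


PV = nRT  (R = 0.08206 L·atm/(mol·K))
T = PV/(nR) = 3.7×9.4/(2.3×0.08206)
= 34.78/0.188738
= 184.28 K

184.28 K


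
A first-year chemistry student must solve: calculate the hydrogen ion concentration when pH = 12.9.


[H+] = 10^(-pH) = 10^(-12.9)
= 1.26×10^-13 M

1.26×10^-13 M


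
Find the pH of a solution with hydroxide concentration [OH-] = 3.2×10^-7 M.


pOH = -log10([OH-]) = -log10(3.2×10^-7)
= 7 - log10(3.2) = 6.49
pH = 14 - pOH = 14 - 6.49 = 7.51

7.51


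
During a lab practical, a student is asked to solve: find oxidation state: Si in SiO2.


x + 2(-2) = 0, so x = +4
Oxidation number: +4

+4


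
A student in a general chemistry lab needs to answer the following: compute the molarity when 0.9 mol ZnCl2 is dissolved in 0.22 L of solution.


M = n/V = 0.9/0.22 = 4.091 mol/L

4.091 M


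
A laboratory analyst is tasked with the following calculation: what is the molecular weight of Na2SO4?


M(Na2SO4) = 2×22.99 + 1×32.07 + 4×16.0
= 45.98 + 32.07 + 64.0
= 142.05 g/mol

142.05 g/mol


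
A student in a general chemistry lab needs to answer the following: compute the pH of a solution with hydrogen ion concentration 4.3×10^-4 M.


pH = -log10([H+]) = -log10(4.3×10^-4)
= 4 - log10(4.3)
= 4 - 0.63
= 3.37

3.37


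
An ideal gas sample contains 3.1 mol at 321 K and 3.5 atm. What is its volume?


PV = nRT  (R = 0.08206 L·atm/(mol·K))
V = nRT/P = 3.1×0.08206×321/3.5
= 23.331 L

23.331 L


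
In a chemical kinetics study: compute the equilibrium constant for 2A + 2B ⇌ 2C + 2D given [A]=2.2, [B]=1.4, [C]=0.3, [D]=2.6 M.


Kc = [C]^2[D]^2/([A]^2[B]^2)
= (0.3^2 × 2.6^2)/(2.2^2 × 1.4^2)
= 0.6084/9.4864
= 0.06413

0.06413


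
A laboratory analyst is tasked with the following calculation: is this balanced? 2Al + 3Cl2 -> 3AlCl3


Equation: 2Al + 3Cl2 -> 3AlCl3
Check atoms: Al: 2≠3, Cl: 6≠9
Not balanced

No, not balanced


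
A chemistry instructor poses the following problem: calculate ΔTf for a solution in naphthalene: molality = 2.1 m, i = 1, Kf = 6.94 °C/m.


ΔTf = Kf × m × i
= 6.94 × 2.1 × 1
= 14.574 °C

14.574 °C


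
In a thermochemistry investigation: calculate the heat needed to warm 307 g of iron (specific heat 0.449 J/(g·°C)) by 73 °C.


q = mcΔT = 307 × 0.449 × 73
= 10062.54 J

10062.54 J


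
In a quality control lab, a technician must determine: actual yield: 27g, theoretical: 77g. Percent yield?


% yield = actual/theoretical × 100
= 27/77 × 100
= 35.06%

35.06%


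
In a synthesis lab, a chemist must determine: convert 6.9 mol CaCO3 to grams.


M(CaCO3) = 100.09 g/mol
mass = n × M = 6.9 × 100.09 = 690.62 g

690.62 g


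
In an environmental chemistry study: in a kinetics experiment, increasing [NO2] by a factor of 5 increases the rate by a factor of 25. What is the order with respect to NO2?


rate ∝ [NO2]^n
5^n = 25 → n = 2
Order in NO2: 2

2


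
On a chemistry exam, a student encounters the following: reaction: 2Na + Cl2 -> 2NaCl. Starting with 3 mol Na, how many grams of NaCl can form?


Mole ratio NaCl:Na = 2:2
n(NaCl) = 3 × 2/2 = 3.000 mol
mass = 3.000 × 58.44 = 175.32 g

175.32 g


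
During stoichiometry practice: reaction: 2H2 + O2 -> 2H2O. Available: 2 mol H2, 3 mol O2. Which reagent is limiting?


Mole ratio available / coefficient:
  H2: 2/2 = 1.000
  O2: 3/1 = 3.000
Smaller ratio is limiting.

H2


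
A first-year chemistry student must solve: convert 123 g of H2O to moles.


M(H2O) = 18.02 g/mol
n = mass/M = 123/18.02 = 6.8257 mol

6.8257 mol


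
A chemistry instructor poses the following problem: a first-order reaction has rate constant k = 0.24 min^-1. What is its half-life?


t½ = ln2/k = 0.693147/(0.24 min^-1)
= 2.888 min

2.888 min


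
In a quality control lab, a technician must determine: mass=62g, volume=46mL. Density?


ρ = mass/volume
= 62/46
= 1.348 g/mL

1.348 g/mL


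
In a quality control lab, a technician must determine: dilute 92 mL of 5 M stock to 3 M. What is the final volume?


C1V1 = C2V2
5 × 92 = 3 × V2
V2 = 460/3 = 153.33 mL

153.33 mL


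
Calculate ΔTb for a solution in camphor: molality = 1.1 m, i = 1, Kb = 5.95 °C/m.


ΔTb = Kb × m × i
= 5.95 × 1.1 × 1
= 6.545 °C

6.545 °C


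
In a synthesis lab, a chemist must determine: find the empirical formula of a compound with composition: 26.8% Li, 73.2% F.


Assume 100 g sample. Moles of each element:
  Li: 26.8/6.94 = 3.862 mol
  F: 73.2/19.0 = 3.853 mol
Divide by smallest (3.853):
  Li: 3.862/3.853 = 1.0
  F: 3.853/3.853 = 1.0
Empirical formula: LiF

LiF


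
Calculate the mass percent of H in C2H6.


M(C2H6) = 2×12.01 + 6×1.008 = 30.068 g/mol
Mass of H = 6 × 1.008 = 6.048 g/mol
% H = 6.048/30.068 × 100 = 20.11%

20.11%


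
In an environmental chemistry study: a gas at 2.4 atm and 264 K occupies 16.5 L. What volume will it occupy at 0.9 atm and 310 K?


P1V1/T1 = P2V2/T2
V2 = P1V1T2/(T1P2)
= 2.4×16.5×310/(264×0.9)
= 51.667 L

51.667 L


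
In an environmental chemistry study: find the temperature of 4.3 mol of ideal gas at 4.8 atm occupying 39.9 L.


PV = nRT  (R = 0.08206 L·atm/(mol·K))
T = PV/(nR) = 4.8×39.9/(4.3×0.08206)
= 191.52/0.352858
= 542.77 K

542.77 K


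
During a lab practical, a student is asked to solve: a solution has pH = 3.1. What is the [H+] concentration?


[H+] = 10^(-pH) = 10^(-3.1)
= 7.94×10^-4 M

7.94×10^-4 M


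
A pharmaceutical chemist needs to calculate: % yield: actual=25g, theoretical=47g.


% yield = actual/theoretical × 100
= 25/47 × 100
= 53.19%

53.19%


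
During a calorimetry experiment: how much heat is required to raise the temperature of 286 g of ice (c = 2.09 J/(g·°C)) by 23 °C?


q = mcΔT = 286 × 2.09 × 23
= 13748.02 J

13748.02 J


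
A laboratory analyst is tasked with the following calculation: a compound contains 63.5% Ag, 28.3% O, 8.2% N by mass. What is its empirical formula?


Assume 100 g sample. Moles of each element:
  Ag: 63.5/107.87 = 0.589 mol
  O: 28.3/16.0 = 1.769 mol
  N: 8.2/14.01 = 0.585 mol
Divide by smallest (0.585):
  Ag: 0.589/0.585 = 1.01
  O: 1.769/0.585 = 3.02
  N: 0.585/0.585 = 1.0
Empirical formula: AgNO3

AgNO3


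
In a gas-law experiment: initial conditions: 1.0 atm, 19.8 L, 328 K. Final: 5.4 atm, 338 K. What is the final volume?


P1V1/T1 = P2V2/T2
V2 = P1V1T2/(T1P2)
= 1.0×19.8×338/(328×5.4)
= 3.778 L

3.778 L


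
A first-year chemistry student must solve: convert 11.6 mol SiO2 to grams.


M(SiO2) = 60.09 g/mol
mass = n × M = 11.6 × 60.09 = 697.04 g

697.04 g


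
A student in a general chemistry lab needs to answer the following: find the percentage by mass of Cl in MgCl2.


M(MgCl2) = 1×24.31 + 2×35.45 = 95.21 g/mol
Mass of Cl = 2 × 35.45 = 70.90 g/mol
% Cl = 70.90/95.21 × 100 = 74.47%

74.47%


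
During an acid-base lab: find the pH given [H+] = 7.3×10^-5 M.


pH = -log10([H+]) = -log10(7.3×10^-5)
= 5 - log10(7.3)
= 5 - 0.86
= 4.14

4.14


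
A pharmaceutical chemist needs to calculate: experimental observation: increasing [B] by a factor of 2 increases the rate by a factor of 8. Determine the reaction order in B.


rate ∝ [B]^n
2^n = 8 → n = 3
Order in B: 3

3


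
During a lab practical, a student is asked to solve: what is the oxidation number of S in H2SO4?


2(+1) + x + 4(-2) = 0, so x = +6
Oxidation number: +6

+6


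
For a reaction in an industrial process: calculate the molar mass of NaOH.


M(NaOH) = 1×22.99 + 1×16.0 + 1×1.008
= 22.99 + 16.0 + 1.01
= 40.0 g/mol

40.0 g/mol


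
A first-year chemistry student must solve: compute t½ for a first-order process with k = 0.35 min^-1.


t½ = ln2/k = 0.693147/(0.35 min^-1)
= 1.980 min

1.980 min


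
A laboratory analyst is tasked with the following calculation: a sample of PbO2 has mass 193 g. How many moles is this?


M(PbO2) = 239.2 g/mol
n = mass/M = 193/239.2 = 0.8069 mol

0.8069 mol


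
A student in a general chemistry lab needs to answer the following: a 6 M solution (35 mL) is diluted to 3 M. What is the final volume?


C1V1 = C2V2
6 × 35 = 3 × V2
V2 = 210/3 = 70.0 mL

70.0 mL


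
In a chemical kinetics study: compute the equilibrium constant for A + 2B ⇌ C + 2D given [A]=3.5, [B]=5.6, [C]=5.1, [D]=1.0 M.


Kc = [C][D]^2/([A][B]^2)
= (5.1^1 × 1.0^2)/(3.5^1 × 5.6^2)
= 5.1/109.76
= 0.04647

0.04647


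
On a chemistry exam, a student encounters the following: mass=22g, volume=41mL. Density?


ρ = mass/volume
= 22/41
= 0.537 g/mL

0.537 g/mL


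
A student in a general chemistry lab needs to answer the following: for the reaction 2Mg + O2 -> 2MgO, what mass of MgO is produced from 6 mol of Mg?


Mole ratio MgO:Mg = 2:2
n(MgO) = 6 × 2/2 = 6.000 mol
mass = 6.000 × 40.31 = 241.86 g

241.86 g


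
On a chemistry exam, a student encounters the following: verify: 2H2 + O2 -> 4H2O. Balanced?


Equation: 2H2 + O2 -> 4H2O
Check atoms: H: 4≠8, O: 2≠4
Not balanced

No, not balanced


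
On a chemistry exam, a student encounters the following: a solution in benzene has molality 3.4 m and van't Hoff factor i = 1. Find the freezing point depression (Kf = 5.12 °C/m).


ΔTf = Kf × m × i
= 5.12 × 3.4 × 1
= 17.408 °C

17.408 °C


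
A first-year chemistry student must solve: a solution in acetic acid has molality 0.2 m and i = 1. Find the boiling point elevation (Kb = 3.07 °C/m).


ΔTb = Kb × m × i
= 3.07 × 0.2 × 1
= 0.614 °C

0.614 °C


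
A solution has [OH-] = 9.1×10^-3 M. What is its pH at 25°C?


pOH = -log10([OH-]) = -log10(9.1×10^-3)
= 3 - log10(9.1) = 2.04
pH = 14 - pOH = 14 - 2.04 = 11.96

11.96


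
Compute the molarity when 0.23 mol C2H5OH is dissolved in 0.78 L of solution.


M = n/V = 0.23/0.78 = 0.295 mol/L

0.295 M


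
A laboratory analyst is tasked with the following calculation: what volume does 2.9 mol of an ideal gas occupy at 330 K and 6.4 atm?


PV = nRT  (R = 0.08206 L·atm/(mol·K))
V = nRT/P = 2.9×0.08206×330/6.4
= 12.271 L

12.271 L


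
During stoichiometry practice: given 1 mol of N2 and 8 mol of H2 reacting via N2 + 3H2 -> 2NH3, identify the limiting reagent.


Mole ratio available / coefficient:
  N2: 1/1 = 1.000
  H2: 8/3 = 2.667
Smaller ratio is limiting.

N2


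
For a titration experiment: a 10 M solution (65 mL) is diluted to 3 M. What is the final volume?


C1V1 = C2V2
10 × 65 = 3 × V2
V2 = 650/3 = 216.67 mL

216.67 mL


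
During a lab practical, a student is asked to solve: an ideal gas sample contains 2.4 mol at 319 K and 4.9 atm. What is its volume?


PV = nRT  (R = 0.08206 L·atm/(mol·K))
V = nRT/P = 2.4×0.08206×319/4.9
= 12.821 L

12.821 L


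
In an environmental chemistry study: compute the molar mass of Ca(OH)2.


M(Ca(OH)2) = 1×40.08 + 2×16.0 + 2×1.008
= 40.08 + 32.0 + 2.02
= 74.1 g/mol

74.1 g/mol


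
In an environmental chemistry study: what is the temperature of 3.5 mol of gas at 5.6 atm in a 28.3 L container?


PV = nRT  (R = 0.08206 L·atm/(mol·K))
T = PV/(nR) = 5.6×28.3/(3.5×0.08206)
= 158.48/0.287210
= 551.79 K

551.79 K


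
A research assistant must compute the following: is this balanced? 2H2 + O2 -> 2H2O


Equation: 2H2 + O2 -> 2H2O
Check atoms: H: 4=4, O: 2=2
Balanced

Yes, balanced


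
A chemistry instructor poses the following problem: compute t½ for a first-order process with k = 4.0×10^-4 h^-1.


t½ = ln2/k = 0.693147/(4.0×10^-4 h^-1)
= 1733 h

1733 h


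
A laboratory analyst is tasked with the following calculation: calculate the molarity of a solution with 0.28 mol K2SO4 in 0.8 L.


M = n/V = 0.28/0.8 = 0.350 mol/L

0.350 M


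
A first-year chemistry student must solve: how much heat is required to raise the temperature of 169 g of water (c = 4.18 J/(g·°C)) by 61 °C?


q = mcΔT = 169 × 4.18 × 61
= 43091.62 J

43091.62 J


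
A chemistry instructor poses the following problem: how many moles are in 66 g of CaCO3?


M(CaCO3) = 100.09 g/mol
n = mass/M = 66/100.09 = 0.6594 mol

0.6594 mol


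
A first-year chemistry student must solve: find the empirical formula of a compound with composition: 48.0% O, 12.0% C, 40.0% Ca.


Assume 100 g sample. Moles of each element:
  O: 48.0/16.0 = 3.0 mol
  C: 12.0/12.01 = 0.999 mol
  Ca: 40.0/40.08 = 0.998 mol
Divide by smallest (0.998):
  O: 3.0/0.998 = 3.01
  C: 0.999/0.998 = 1.0
  Ca: 0.998/0.998 = 1.0
Empirical formula: CaCO3

CaCO3


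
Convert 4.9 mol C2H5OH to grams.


M(C2H5OH) = 46.07 g/mol
mass = n × M = 4.9 × 46.07 = 225.74 g

225.74 g


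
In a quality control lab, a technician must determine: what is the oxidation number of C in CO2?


x + 2(-2) = 0, so x = +4
Oxidation number: +4

+4


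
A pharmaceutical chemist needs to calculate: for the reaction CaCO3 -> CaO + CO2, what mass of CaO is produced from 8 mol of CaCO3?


Mole ratio CaO:CaCO3 = 1:1
n(CaO) = 8 × 1/1 = 8.000 mol
mass = 8.000 × 56.08 = 448.64 g

448.64 g


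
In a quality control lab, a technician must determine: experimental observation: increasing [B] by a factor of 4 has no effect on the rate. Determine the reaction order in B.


rate ∝ [B]^n
rate ∝ [B]^0
Order in B: 0

0


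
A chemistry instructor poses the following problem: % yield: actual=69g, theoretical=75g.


% yield = actual/theoretical × 100
= 69/75 × 100
= 92.0%

92.0%


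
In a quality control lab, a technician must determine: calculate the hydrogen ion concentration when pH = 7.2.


[H+] = 10^(-pH) = 10^(-7.2)
= 6.31×10^-8 M

6.31×10^-8 M


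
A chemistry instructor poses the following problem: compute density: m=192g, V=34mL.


ρ = mass/volume
= 192/34
= 5.647 g/mL

5.647 g/mL


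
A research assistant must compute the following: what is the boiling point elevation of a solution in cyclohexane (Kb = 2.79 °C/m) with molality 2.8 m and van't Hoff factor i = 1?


ΔTb = Kb × m × i
= 2.79 × 2.8 × 1
= 7.812 °C

7.812 °C


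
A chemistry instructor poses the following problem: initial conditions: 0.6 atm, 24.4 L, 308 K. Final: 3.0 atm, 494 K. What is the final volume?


P1V1/T1 = P2V2/T2
V2 = P1V1T2/(T1P2)
= 0.6×24.4×494/(308×3.0)
= 7.827 L

7.827 L


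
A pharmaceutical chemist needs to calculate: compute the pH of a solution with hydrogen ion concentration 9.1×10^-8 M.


pH = -log10([H+]) = -log10(9.1×10^-8)
= 8 - log10(9.1)
= 8 - 0.96
= 7.04

7.04


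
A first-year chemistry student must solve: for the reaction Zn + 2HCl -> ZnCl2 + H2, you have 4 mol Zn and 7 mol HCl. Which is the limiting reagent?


Mole ratio available / coefficient:
  Zn: 4/1 = 4.000
  HCl: 7/2 = 3.500
Smaller ratio is limiting.

HCl


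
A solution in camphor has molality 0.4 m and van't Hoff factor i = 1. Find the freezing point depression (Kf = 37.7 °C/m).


ΔTf = Kf × m × i
= 37.7 × 0.4 × 1
= 15.08 °C

15.08 °C


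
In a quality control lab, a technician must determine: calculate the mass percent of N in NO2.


M(NO2) = 1×14.01 + 2×16.0 = 46.01 g/mol
Mass of N = 1 × 14.01 = 14.01 g/mol
% N = 14.01/46.01 × 100 = 30.45%

30.45%


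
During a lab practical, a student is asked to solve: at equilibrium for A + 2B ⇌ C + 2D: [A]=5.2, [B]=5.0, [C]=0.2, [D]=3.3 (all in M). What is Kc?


Kc = [C][D]^2/([A][B]^2)
= (0.2^1 × 3.3^2)/(5.2^1 × 5.0^2)
= 2.178/130
= 0.01675

0.01675


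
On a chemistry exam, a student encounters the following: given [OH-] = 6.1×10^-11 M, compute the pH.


pOH = -log10([OH-]) = -log10(6.1×10^-11)
= 11 - log10(6.1) = 10.21
pH = 14 - pOH = 14 - 10.21 = 3.79

3.79


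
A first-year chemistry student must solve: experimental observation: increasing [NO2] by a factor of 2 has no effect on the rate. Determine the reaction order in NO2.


rate ∝ [NO2]^n
rate ∝ [NO2]^0
Order in NO2: 0

0


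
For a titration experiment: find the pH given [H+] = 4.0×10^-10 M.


pH = -log10([H+]) = -log10(4.0×10^-10)
= 10 - log10(4.0)
= 10 - 0.6
= 9.4

9.4


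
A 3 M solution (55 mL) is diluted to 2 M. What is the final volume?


C1V1 = C2V2
3 × 55 = 2 × V2
V2 = 165/2 = 82.5 mL

82.5 mL


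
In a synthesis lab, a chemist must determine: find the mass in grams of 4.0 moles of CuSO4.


M(CuSO4) = 159.62 g/mol
mass = n × M = 4.0 × 159.62 = 638.48 g

638.48 g


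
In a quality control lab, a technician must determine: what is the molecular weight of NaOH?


M(NaOH) = 1×22.99 + 1×16.0 + 1×1.008
= 22.99 + 16.0 + 1.01
= 40.0 g/mol

40.0 g/mol


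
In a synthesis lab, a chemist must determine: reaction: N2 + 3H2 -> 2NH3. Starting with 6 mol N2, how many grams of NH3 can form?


Mole ratio NH3:N2 = 2:1
n(NH3) = 6 × 2/1 = 12.000 mol
mass = 12.000 × 17.03 = 204.36 g

204.36 g


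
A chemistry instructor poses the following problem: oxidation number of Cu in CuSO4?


Sulfate is -2, so Cu = +2
Oxidation number: +2

+2


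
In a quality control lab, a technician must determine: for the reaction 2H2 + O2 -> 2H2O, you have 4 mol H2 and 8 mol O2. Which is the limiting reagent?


Mole ratio available / coefficient:
  H2: 4/2 = 2.000
  O2: 8/1 = 8.000
Smaller ratio is limiting.

H2


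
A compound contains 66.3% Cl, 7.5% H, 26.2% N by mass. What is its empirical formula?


Assume 100 g sample. Moles of each element:
  Cl: 66.3/35.45 = 1.87 mol
  H: 7.5/1.008 = 7.44 mol
  N: 26.2/14.01 = 1.87 mol
Divide by smallest (1.87):
  Cl: 1.87/1.87 = 1.0
  H: 7.44/1.87 = 3.98
  N: 1.87/1.87 = 1.0
Empirical formula: NH4Cl

NH4Cl


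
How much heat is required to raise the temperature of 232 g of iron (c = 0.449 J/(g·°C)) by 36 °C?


q = mcΔT = 232 × 0.449 × 36
= 3750.05 J

3750.05 J


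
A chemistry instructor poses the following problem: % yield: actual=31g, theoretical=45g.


% yield = actual/theoretical × 100
= 31/45 × 100
= 68.89%

68.89%


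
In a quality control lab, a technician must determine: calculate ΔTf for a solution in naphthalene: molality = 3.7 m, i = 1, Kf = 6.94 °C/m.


ΔTf = Kf × m × i
= 6.94 × 3.7 × 1
= 25.678 °C

25.678 °C


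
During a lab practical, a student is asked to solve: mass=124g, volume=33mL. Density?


ρ = mass/volume
= 124/33
= 3.758 g/mL

3.758 g/mL


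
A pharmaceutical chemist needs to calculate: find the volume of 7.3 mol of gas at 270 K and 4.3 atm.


PV = nRT  (R = 0.08206 L·atm/(mol·K))
V = nRT/P = 7.3×0.08206×270/4.3
= 37.614 L

37.614 L


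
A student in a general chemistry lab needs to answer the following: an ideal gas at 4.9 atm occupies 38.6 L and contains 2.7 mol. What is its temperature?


PV = nRT  (R = 0.08206 L·atm/(mol·K))
T = PV/(nR) = 4.9×38.6/(2.7×0.08206)
= 189.14/0.221562
= 853.67 K

853.67 K


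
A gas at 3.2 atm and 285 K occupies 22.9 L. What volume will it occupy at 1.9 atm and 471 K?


P1V1/T1 = P2V2/T2
V2 = P1V1T2/(T1P2)
= 3.2×22.9×471/(285×1.9)
= 63.739 L

63.739 L


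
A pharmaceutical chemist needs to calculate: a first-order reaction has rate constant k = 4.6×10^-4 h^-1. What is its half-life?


t½ = ln2/k = 0.693147/(4.6×10^-4 h^-1)
= 1507 h

1507 h


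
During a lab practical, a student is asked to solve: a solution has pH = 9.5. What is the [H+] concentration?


[H+] = 10^(-pH) = 10^(-9.5)
= 3.16×10^-10 M

3.16×10^-10 M


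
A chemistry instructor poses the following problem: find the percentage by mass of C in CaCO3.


M(CaCO3) = 1×40.08 + 1×12.01 + 3×16.0 = 100.09 g/mol
Mass of C = 1 × 12.01 = 12.01 g/mol
% C = 12.01/100.09 × 100 = 12.00%

12.00%


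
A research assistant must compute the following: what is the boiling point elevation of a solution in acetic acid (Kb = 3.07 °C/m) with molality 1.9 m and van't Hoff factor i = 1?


ΔTb = Kb × m × i
= 3.07 × 1.9 × 1
= 5.833 °C

5.833 °C


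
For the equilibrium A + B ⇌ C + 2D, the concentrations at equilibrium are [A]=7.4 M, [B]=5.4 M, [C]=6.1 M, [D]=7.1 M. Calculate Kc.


Kc = [C][D]^2/([A][B])
= (6.1^1 × 7.1^2)/(7.4^1 × 5.4^1)
= 307.501/39.96
= 7.695

7.695


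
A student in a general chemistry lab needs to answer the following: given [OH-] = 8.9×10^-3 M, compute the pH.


pOH = -log10([OH-]) = -log10(8.9×10^-3)
= 3 - log10(8.9) = 2.05
pH = 14 - pOH = 14 - 2.05 = 11.95

11.95


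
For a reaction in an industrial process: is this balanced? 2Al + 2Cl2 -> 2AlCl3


Equation: 2Al + 2Cl2 -> 2AlCl3
Check atoms: Al: 2=2, Cl: 4≠6
Not balanced

No, not balanced


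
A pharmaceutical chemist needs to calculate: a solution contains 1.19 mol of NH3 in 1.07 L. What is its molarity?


M = n/V = 1.19/1.07 = 1.112 mol/L

1.112 M


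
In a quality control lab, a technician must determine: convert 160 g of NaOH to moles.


M(NaOH) = 40.0 g/mol
n = mass/M = 160/40.0 = 4.0 mol

4.0 mol


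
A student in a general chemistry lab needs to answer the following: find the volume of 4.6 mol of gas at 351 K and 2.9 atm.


PV = nRT  (R = 0.08206 L·atm/(mol·K))
V = nRT/P = 4.6×0.08206×351/2.9
= 45.688 L

45.688 L


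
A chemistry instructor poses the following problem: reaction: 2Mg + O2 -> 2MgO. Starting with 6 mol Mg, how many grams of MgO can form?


Mole ratio MgO:Mg = 2:2
n(MgO) = 6 × 2/2 = 6.000 mol
mass = 6.000 × 40.31 = 241.86 g

241.86 g


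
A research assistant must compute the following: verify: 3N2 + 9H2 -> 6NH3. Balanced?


Equation: 3N2 + 9H2 -> 6NH3
Check atoms: H: 18=18, N: 6=6
Balanced

Yes, balanced


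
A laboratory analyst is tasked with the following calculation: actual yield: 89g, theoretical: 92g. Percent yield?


% yield = actual/theoretical × 100
= 89/92 × 100
= 96.74%

96.74%


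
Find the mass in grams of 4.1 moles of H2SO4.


M(H2SO4) = 98.09 g/mol
mass = n × M = 4.1 × 98.09 = 402.17 g

402.17 g


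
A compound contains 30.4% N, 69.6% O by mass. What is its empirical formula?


Assume 100 g sample. Moles of each element:
  N: 30.4/14.01 = 2.17 mol
  O: 69.6/16.0 = 4.35 mol
Divide by smallest (2.17):
  N: 2.17/2.17 = 1.0
  O: 4.35/2.17 = 2.0
Empirical formula: NO2

NO2


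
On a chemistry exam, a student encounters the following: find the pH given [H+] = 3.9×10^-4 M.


pH = -log10([H+]) = -log10(3.9×10^-4)
= 4 - log10(3.9)
= 4 - 0.59
= 3.41

3.41


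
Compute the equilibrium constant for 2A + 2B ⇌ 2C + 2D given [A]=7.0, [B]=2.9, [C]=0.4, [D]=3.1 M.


Kc = [C]^2[D]^2/([A]^2[B]^2)
= (0.4^2 × 3.1^2)/(7.0^2 × 2.9^2)
= 1.5376/412.09
= 0.003731

0.003731


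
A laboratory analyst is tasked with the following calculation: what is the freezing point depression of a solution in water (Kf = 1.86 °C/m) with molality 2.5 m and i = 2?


ΔTf = Kf × m × i
= 1.86 × 2.5 × 2
= 9.3 °C

9.3 °C


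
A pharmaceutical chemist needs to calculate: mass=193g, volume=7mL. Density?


ρ = mass/volume
= 193/7
= 27.571 g/mL

27.571 g/mL


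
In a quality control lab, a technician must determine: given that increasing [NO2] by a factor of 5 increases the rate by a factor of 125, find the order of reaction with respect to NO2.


rate ∝ [NO2]^n
5^n = 125 → n = 3
Order in NO2: 3

3


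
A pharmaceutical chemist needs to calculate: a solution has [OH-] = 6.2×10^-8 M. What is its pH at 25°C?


pOH = -log10([OH-]) = -log10(6.2×10^-8)
= 8 - log10(6.2) = 7.21
pH = 14 - pOH = 14 - 7.21 = 6.79

6.79


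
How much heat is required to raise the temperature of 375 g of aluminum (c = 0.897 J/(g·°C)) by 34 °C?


q = mcΔT = 375 × 0.897 × 34
= 11436.75 J

11436.75 J


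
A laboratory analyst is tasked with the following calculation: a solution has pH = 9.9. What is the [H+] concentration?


[H+] = 10^(-pH) = 10^(-9.9)
= 1.26×10^-10 M

1.26×10^-10 M


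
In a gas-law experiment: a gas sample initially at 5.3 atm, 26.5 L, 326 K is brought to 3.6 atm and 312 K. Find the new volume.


P1V1/T1 = P2V2/T2
V2 = P1V1T2/(T1P2)
= 5.3×26.5×312/(326×3.6)
= 37.338 L

37.338 L


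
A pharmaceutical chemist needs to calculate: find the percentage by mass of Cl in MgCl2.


M(MgCl2) = 1×24.31 + 2×35.45 = 95.21 g/mol
Mass of Cl = 2 × 35.45 = 70.90 g/mol
% Cl = 70.90/95.21 × 100 = 74.47%

74.47%


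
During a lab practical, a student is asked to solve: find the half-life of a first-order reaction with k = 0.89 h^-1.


t½ = ln2/k = 0.693147/(0.89 h^-1)
= 0.7788 h

0.7788 h


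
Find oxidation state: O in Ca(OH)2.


O is usually -2
Oxidation number: -2

-2


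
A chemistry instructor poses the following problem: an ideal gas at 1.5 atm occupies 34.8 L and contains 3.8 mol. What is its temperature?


PV = nRT  (R = 0.08206 L·atm/(mol·K))
T = PV/(nR) = 1.5×34.8/(3.8×0.08206)
= 52.20/0.311828
= 167.40 K

167.40 K


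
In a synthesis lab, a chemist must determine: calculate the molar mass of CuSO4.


M(CuSO4) = 1×63.55 + 1×32.07 + 4×16.0
= 63.55 + 32.07 + 64.0
= 159.62 g/mol

159.62 g/mol


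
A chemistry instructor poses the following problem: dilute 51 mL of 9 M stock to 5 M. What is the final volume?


C1V1 = C2V2
9 × 51 = 5 × V2
V2 = 459/5 = 91.8 mL

91.8 mL


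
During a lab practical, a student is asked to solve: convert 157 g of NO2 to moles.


M(NO2) = 46.01 g/mol
n = mass/M = 157/46.01 = 3.4123 mol

3.4123 mol


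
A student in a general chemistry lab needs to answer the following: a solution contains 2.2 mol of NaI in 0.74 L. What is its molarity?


M = n/V = 2.2/0.74 = 2.973 mol/L

2.973 M


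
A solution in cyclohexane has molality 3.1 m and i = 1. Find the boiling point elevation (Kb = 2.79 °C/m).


ΔTb = Kb × m × i
= 2.79 × 3.1 × 1
= 8.649 °C

8.649 °C


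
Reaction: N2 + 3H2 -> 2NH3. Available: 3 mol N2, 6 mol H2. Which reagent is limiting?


Mole ratio available / coefficient:
  N2: 3/1 = 3.000
  H2: 6/3 = 2.000
Smaller ratio is limiting.

H2


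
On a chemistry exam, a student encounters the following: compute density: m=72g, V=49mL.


ρ = mass/volume
= 72/49
= 1.469 g/mL

1.469 g/mL


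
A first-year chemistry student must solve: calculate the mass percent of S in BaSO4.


M(BaSO4) = 1×137.33 + 1×32.07 + 4×16.0 = 233.40 g/mol
Mass of S = 1 × 32.07 = 32.07 g/mol
% S = 32.07/233.40 × 100 = 13.74%

13.74%


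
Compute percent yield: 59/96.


% yield = actual/theoretical × 100
= 59/96 × 100
= 61.46%

61.46%


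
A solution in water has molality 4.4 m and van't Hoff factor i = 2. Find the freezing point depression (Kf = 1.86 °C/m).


ΔTf = Kf × m × i
= 1.86 × 4.4 × 2
= 16.368 °C

16.368 °C


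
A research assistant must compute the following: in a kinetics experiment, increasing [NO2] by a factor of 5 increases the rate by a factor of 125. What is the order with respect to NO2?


rate ∝ [NO2]^n
5^n = 125 → n = 3
Order in NO2: 3

3


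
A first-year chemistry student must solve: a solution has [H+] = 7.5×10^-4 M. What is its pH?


pH = -log10([H+]) = -log10(7.5×10^-4)
= 4 - log10(7.5)
= 4 - 0.88
= 3.12

3.12


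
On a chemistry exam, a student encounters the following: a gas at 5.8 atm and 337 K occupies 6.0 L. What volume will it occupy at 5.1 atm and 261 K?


P1V1/T1 = P2V2/T2
V2 = P1V1T2/(T1P2)
= 5.8×6.0×261/(337×5.1)
= 5.285 L

5.285 L


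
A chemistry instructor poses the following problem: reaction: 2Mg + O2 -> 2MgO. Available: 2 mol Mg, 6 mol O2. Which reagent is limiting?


Mole ratio available / coefficient:
  Mg: 2/2 = 1.000
  O2: 6/1 = 6.000
Smaller ratio is limiting.

Mg


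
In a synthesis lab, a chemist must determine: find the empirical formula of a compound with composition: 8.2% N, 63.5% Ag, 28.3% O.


Assume 100 g sample. Moles of each element:
  N: 8.2/14.01 = 0.585 mol
  Ag: 63.5/107.87 = 0.589 mol
  O: 28.3/16.0 = 1.769 mol
Divide by smallest (0.585):
  N: 0.585/0.585 = 1.0
  Ag: 0.589/0.585 = 1.01
  O: 1.769/0.585 = 3.02
Empirical formula: AgNO3

AgNO3


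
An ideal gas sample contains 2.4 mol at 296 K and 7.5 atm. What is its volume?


PV = nRT  (R = 0.08206 L·atm/(mol·K))
V = nRT/P = 2.4×0.08206×296/7.5
= 7.773 L

7.773 L


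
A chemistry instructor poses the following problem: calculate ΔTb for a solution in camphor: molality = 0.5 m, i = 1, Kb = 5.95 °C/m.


ΔTb = Kb × m × i
= 5.95 × 0.5 × 1
= 2.975 °C

2.975 °C


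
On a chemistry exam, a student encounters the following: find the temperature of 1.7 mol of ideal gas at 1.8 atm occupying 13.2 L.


PV = nRT  (R = 0.08206 L·atm/(mol·K))
T = PV/(nR) = 1.8×13.2/(1.7×0.08206)
= 23.76/0.139502
= 170.32 K

170.32 K


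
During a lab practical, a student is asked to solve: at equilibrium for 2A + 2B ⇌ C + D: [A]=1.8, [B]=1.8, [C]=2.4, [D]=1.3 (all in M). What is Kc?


Kc = [C][D]/([A]^2[B]^2)
= (2.4^1 × 1.3^1)/(1.8^2 × 1.8^2)
= 3.12/10.4976
= 0.2972

0.2972


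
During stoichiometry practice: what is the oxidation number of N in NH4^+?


x + 4(+1) = +1, so x = -3
Oxidation number: -3

-3


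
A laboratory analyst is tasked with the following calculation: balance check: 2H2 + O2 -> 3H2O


Equation: 2H2 + O2 -> 3H2O
Check atoms: H: 4≠6, O: 2≠3
Not balanced

No, not balanced


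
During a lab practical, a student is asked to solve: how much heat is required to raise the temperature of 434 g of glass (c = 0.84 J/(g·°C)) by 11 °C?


q = mcΔT = 434 × 0.84 × 11
= 4010.16 J

4010.16 J


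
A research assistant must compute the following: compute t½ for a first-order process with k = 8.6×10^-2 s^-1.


t½ = ln2/k = 0.693147/(8.6×10^-2 s^-1)
= 8.060 s

8.060 s


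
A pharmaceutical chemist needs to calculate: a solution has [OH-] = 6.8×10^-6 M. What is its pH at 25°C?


pOH = -log10([OH-]) = -log10(6.8×10^-6)
= 6 - log10(6.8) = 5.17
pH = 14 - pOH = 14 - 5.17 = 8.83

8.83


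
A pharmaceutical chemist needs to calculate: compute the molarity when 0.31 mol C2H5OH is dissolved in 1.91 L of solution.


M = n/V = 0.31/1.91 = 0.162 mol/L

0.162 M


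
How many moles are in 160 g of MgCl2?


M(MgCl2) = 95.21 g/mol
n = mass/M = 160/95.21 = 1.6805 mol

1.6805 mol


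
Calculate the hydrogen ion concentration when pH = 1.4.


[H+] = 10^(-pH) = 10^(-1.4)
= 3.98×10^-2 M

3.98×10^-2 M


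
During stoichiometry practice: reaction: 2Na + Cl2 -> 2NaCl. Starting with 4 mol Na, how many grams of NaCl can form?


Mole ratio NaCl:Na = 2:2
n(NaCl) = 4 × 2/2 = 4.000 mol
mass = 4.000 × 58.44 = 233.76 g

233.76 g


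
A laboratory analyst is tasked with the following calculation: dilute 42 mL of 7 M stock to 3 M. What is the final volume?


C1V1 = C2V2
7 × 42 = 3 × V2
V2 = 294/3 = 98.0 mL

98.0 mL


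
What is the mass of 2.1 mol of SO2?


M(SO2) = 64.07 g/mol
mass = n × M = 2.1 × 64.07 = 134.55 g

134.55 g


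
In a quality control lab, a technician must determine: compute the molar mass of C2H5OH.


M(C2H5OH) = 2×12.01 + 6×1.008 + 1×16.0
= 24.02 + 6.05 + 16.0
= 46.07 g/mol

46.07 g/mol


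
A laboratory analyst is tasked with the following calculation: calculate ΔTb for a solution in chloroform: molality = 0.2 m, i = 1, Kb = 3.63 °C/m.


ΔTb = Kb × m × i
= 3.63 × 0.2 × 1
= 0.726 °C

0.726 °C


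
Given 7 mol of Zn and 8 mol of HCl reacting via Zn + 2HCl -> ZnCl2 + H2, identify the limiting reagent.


Mole ratio available / coefficient:
  Zn: 7/1 = 7.000
  HCl: 8/2 = 4.000
Smaller ratio is limiting.

HCl


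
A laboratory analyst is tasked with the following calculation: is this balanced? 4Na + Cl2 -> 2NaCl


Equation: 4Na + Cl2 -> 2NaCl
Check atoms: Cl: 2=2, Na: 4≠2
Not balanced

No, not balanced


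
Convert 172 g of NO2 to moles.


M(NO2) = 46.01 g/mol
n = mass/M = 172/46.01 = 3.7383 mol

3.7383 mol


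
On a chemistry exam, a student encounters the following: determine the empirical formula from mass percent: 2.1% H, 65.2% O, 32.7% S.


Assume 100 g sample. Moles of each element:
  H: 2.1/1.008 = 2.083 mol
  O: 65.2/16.0 = 4.075 mol
  S: 32.7/32.07 = 1.02 mol
Divide by smallest (1.02):
  H: 2.083/1.02 = 2.04
  O: 4.075/1.02 = 4.0
  S: 1.02/1.02 = 1.0
Empirical formula: H2SO4

H2SO4


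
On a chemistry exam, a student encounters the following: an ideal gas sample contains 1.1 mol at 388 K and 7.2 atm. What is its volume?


PV = nRT  (R = 0.08206 L·atm/(mol·K))
V = nRT/P = 1.1×0.08206×388/7.2
= 4.864 L

4.864 L


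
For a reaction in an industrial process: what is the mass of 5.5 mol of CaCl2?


M(CaCl2) = 110.98 g/mol
mass = n × M = 5.5 × 110.98 = 610.39 g

610.39 g


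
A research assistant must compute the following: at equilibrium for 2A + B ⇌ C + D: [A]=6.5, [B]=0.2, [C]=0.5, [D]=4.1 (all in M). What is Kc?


Kc = [C][D]/([A]^2[B])
= (0.5^1 × 4.1^1)/(6.5^2 × 0.2^1)
= 2.05/8.45
= 0.2426

0.2426


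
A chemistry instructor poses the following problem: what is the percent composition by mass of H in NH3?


M(NH3) = 1×14.01 + 3×1.008 = 17.034 g/mol
Mass of H = 3 × 1.008 = 3.024 g/mol
% H = 3.024/17.034 × 100 = 17.75%

17.75%


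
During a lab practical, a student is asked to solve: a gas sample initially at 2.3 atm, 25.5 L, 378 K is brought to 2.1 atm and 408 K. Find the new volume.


P1V1/T1 = P2V2/T2
V2 = P1V1T2/(T1P2)
= 2.3×25.5×408/(378×2.1)
= 30.145 L

30.145 L


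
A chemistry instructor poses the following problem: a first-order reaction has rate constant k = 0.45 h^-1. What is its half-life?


t½ = ln2/k = 0.693147/(0.45 h^-1)
= 1.540 h

1.540 h


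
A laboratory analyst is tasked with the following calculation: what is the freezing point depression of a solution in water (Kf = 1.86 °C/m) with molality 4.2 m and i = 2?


ΔTf = Kf × m × i
= 1.86 × 4.2 × 2
= 15.624 °C

15.624 °C


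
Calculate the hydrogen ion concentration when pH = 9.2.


[H+] = 10^(-pH) = 10^(-9.2)
= 6.31×10^-10 M

6.31×10^-10 M


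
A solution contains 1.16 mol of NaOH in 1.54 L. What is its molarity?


M = n/V = 1.16/1.54 = 0.753 mol/L

0.753 M


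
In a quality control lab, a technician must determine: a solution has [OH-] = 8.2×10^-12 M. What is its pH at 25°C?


pOH = -log10([OH-]) = -log10(8.2×10^-12)
= 12 - log10(8.2) = 11.09
pH = 14 - pOH = 14 - 11.09 = 2.91

2.91


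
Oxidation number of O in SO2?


O is usually -2
Oxidation number: -2

-2


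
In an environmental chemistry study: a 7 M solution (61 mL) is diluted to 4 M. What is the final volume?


C1V1 = C2V2
7 × 61 = 4 × V2
V2 = 427/4 = 106.75 mL

106.75 mL


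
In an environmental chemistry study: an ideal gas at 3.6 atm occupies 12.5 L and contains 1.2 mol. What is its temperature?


PV = nRT  (R = 0.08206 L·atm/(mol·K))
T = PV/(nR) = 3.6×12.5/(1.2×0.08206)
= 45.00/0.098472
= 456.98 K

456.98 K


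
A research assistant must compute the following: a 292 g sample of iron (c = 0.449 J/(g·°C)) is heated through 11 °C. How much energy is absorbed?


q = mcΔT = 292 × 0.449 × 11
= 1442.19 J

1442.19 J


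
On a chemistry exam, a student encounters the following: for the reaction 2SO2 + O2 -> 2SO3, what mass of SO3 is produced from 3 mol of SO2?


Mole ratio SO3:SO2 = 2:2
n(SO3) = 3 × 2/2 = 3.000 mol
mass = 3.000 × 80.07 = 240.21 g

240.21 g


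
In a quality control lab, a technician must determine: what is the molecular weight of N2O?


M(N2O) = 2×14.01 + 1×16.0
= 28.02 + 16.0
= 44.02 g/mol

44.02 g/mol


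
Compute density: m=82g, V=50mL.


ρ = mass/volume
= 82/50
= 1.64 g/mL

1.64 g/mL


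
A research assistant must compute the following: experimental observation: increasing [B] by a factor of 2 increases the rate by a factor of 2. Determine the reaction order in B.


rate ∝ [B]^n
2^n = 2 → n = 1
Order in B: 1

1


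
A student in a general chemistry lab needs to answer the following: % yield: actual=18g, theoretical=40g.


% yield = actual/theoretical × 100
= 18/40 × 100
= 45.0%

45.0%


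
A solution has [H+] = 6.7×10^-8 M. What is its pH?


pH = -log10([H+]) = -log10(6.7×10^-8)
= 8 - log10(6.7)
= 8 - 0.83
= 7.17

7.17


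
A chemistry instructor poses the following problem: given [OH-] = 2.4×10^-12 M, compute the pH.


pOH = -log10([OH-]) = -log10(2.4×10^-12)
= 12 - log10(2.4) = 11.62
pH = 14 - pOH = 14 - 11.62 = 2.38

2.38


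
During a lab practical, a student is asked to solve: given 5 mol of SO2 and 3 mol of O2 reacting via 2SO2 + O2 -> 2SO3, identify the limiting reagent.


Mole ratio available / coefficient:
  SO2: 5/2 = 2.500
  O2: 3/1 = 3.000
Smaller ratio is limiting.

SO2


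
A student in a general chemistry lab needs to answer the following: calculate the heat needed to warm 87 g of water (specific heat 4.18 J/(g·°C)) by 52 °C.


q = mcΔT = 87 × 4.18 × 52
= 18910.32 J

18910.32 J


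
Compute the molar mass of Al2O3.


M(Al2O3) = 2×26.98 + 3×16.0
= 53.96 + 48.0
= 101.96 g/mol

101.96 g/mol


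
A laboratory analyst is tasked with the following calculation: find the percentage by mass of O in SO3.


M(SO3) = 1×32.07 + 3×16.0 = 80.07 g/mol
Mass of O = 3 × 16.0 = 48.00 g/mol
% O = 48.00/80.07 × 100 = 59.95%

59.95%


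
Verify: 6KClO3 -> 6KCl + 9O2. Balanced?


Equation: 6KClO3 -> 6KCl + 9O2
Check atoms: Cl: 6=6, K: 6=6, O: 18=18
Balanced

Yes, balanced


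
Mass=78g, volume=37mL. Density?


ρ = mass/volume
= 78/37
= 2.108 g/mL

2.108 g/mL


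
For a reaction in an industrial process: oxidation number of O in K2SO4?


O is usually -2
Oxidation number: -2

-2


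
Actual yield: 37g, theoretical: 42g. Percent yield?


% yield = actual/theoretical × 100
= 37/42 × 100
= 88.1%

88.1%


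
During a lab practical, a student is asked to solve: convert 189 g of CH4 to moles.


M(CH4) = 16.04 g/mol
n = mass/M = 189/16.04 = 11.783 mol

11.783 mol


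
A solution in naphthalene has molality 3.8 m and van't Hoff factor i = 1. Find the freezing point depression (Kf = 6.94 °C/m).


ΔTf = Kf × m × i
= 6.94 × 3.8 × 1
= 26.372 °C

26.372 °C


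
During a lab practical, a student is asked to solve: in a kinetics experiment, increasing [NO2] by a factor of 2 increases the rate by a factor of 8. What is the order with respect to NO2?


rate ∝ [NO2]^n
2^n = 8 → n = 3
Order in NO2: 3

3


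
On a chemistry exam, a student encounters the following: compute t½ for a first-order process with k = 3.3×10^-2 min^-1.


t½ = ln2/k = 0.693147/(3.3×10^-2 min^-1)
= 21.00 min

21.00 min


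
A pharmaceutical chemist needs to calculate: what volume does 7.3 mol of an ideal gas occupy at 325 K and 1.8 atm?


PV = nRT  (R = 0.08206 L·atm/(mol·K))
V = nRT/P = 7.3×0.08206×325/1.8
= 108.16 L

108.16 L
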